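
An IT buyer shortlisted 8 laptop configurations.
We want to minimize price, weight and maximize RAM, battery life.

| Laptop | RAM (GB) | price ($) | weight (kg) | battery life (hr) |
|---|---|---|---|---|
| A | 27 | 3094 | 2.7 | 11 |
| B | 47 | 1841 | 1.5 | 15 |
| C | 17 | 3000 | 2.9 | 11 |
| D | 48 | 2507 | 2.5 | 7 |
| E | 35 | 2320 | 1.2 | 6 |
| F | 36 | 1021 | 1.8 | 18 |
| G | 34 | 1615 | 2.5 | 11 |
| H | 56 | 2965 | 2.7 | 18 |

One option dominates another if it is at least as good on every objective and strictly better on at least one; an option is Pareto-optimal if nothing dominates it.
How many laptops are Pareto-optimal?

A: dominated by B (RAM 47≥27, price 1841≤3094, weight 1.5≤2.7, battery life 15≥11).
B: not dominated.
C: dominated by B (RAM 47≥17, price 1841≤3000, weight 1.5≤2.9, battery life 15≥11).
D: not dominated.
E: not dominated (best weight).
F: not dominated (best price).
G: dominated by F (RAM 36≥34, price 1021≤1615, weight 1.8≤2.5, battery life 18≥11).
H: not dominated (best RAM).
Pareto-optimal: B, D, E, F, H → 5.

5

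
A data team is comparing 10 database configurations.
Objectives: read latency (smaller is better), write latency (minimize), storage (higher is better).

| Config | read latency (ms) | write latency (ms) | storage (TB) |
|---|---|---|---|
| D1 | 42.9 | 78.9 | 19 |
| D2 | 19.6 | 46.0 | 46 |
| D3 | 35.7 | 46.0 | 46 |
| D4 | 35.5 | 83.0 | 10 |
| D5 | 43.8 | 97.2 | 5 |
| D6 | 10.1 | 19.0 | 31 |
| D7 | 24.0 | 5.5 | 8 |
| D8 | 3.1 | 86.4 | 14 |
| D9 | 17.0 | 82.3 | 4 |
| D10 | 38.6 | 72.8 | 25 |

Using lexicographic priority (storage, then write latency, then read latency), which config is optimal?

D2

First maximize storage: best is 46, kept {D2, D3}.
Then minimize write latency: best is 46.0, kept {D2, D3}.
Then minimize read latency: best is 19.6, kept {D2}.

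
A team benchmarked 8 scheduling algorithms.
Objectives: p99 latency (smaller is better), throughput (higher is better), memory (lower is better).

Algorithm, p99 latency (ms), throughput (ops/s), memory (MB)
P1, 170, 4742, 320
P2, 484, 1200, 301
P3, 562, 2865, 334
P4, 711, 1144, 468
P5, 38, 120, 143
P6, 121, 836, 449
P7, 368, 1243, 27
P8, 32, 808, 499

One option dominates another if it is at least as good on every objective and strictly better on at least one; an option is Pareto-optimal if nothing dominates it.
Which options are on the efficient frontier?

P1, P5, P6, P7, P8

P1: not dominated (best throughput).
P2: dominated by P7 (p99 latency 368≤484, throughput 1243≥1200, memory 27≤301).
P3: dominated by P1 (p99 latency 170≤562, throughput 4742≥2865, memory 320≤334).
P4: dominated by P1 (p99 latency 170≤711, throughput 4742≥1144, memory 320≤468).
P5: not dominated.
P6: not dominated.
P7: not dominated (best memory).
P8: not dominated (best p99 latency).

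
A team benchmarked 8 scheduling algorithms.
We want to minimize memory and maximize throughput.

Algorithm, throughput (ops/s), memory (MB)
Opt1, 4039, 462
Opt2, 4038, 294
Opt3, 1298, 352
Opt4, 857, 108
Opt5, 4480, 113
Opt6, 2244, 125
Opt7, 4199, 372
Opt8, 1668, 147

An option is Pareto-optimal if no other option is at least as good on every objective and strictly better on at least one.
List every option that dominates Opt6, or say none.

Opt5

Opt5: throughput 4480≥2244, memory 113≤125 — dominates Opt6.
Others (Opt1, Opt2, Opt3, Opt4, Opt7, Opt8) are each worse than Opt6 on at least one objective.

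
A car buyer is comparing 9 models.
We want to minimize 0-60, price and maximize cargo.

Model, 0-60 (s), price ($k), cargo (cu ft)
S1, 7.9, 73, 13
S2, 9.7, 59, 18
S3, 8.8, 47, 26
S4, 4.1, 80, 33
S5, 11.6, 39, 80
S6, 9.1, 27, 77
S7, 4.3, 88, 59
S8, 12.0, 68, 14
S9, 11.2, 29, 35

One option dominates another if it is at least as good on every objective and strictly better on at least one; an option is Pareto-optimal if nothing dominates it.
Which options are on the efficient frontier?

S1, S3, S4, S5, S6, S7

S1: not dominated.
S2: dominated by S3 (0-60 8.8≤9.7, price 47≤59, cargo 26≥18).
S3: not dominated.
S4: not dominated (best 0-60).
S5: not dominated (best cargo).
S6: not dominated (best price).
S7: not dominated.
S8: dominated by S2 (0-60 9.7≤12.0, price 59≤68, cargo 18≥14).
S9: dominated by S6 (0-60 9.1≤11.2, price 27≤29, cargo 77≥35).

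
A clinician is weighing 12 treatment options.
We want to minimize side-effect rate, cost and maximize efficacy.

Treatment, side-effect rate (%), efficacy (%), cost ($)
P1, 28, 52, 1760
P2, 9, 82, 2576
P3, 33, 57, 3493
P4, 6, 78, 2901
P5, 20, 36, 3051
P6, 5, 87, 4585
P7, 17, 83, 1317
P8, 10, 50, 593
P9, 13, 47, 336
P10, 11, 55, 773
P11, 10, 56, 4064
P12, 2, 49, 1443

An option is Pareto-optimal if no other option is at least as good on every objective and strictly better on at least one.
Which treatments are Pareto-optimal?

P2, P4, P6, P7, P8, P9, P10, P12

P1: dominated by P7 (side-effect rate 17≤28, efficacy 83≥52, cost 1317≤1760).
P2: not dominated.
P3: dominated by P2 (side-effect rate 9≤33, efficacy 82≥57, cost 2576≤3493).
P4: not dominated.
P5: dominated by P2 (side-effect rate 9≤20, efficacy 82≥36, cost 2576≤3051).
P6: not dominated (best efficacy).
P7: not dominated.
P8: not dominated.
P9: not dominated (best cost).
P10: not dominated.
P11: dominated by P2 (side-effect rate 9≤10, efficacy 82≥56, cost 2576≤4064).
P12: not dominated (best side-effect rate).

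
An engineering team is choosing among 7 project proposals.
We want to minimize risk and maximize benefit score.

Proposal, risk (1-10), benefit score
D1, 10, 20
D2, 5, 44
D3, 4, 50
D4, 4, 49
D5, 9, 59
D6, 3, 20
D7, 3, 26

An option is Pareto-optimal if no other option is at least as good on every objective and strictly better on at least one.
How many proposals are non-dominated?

D1: dominated by D2 (risk 5≤10, benefit score 44≥20).
D2: dominated by D3 (risk 4≤5, benefit score 50≥44).
D3: not dominated.
D4: dominated by D3 (risk 4≤4, benefit score 50≥49).
D5: not dominated (best benefit score).
D6: dominated by D7 (risk 3≤3, benefit score 26≥20).
D7: not dominated.
Pareto-optimal: D3, D5, D7 → 3.

3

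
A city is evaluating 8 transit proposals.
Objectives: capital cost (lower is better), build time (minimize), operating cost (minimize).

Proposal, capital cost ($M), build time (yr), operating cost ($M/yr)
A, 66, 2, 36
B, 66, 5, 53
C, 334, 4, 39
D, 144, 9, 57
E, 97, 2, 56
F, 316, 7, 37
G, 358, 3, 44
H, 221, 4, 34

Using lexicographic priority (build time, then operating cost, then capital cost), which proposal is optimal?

A

First minimize build time: best is 2, kept {A, E}.
Then minimize operating cost: best is 36, kept {A}.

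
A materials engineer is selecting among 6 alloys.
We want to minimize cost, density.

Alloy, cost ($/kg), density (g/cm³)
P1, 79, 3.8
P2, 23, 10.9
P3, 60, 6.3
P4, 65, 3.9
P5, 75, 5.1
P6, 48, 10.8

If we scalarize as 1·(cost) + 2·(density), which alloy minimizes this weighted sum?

P2

P1: 1·79 + 2·3.8 = 86.6
P2: 1·23 + 2·10.9 = 44.8
P3: 1·60 + 2·6.3 = 72.6
P4: 1·65 + 2·3.9 = 72.8
P5: 1·75 + 2·5.1 = 85.2
P6: 1·48 + 2·10.8 = 69.6
Lowest: P2 at 44.8.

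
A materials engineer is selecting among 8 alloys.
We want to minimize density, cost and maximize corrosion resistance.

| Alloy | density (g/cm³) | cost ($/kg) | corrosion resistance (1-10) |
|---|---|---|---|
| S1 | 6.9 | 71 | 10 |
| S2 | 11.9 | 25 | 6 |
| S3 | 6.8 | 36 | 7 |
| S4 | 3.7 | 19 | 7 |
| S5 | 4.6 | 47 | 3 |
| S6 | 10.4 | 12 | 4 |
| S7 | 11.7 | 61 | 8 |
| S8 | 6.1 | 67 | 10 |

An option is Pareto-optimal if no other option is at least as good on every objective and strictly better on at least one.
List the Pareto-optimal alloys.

S1: dominated by S8 (density 6.1≤6.9, cost 67≤71, corrosion resistance 10≥10).
S2: dominated by S4 (density 3.7≤11.9, cost 19≤25, corrosion resistance 7≥6).
S3: dominated by S4 (density 3.7≤6.8, cost 19≤36, corrosion resistance 7≥7).
S4: not dominated (best density).
S5: dominated by S4 (density 3.7≤4.6, cost 19≤47, corrosion resistance 7≥3).
S6: not dominated (best cost).
S7: not dominated.
S8: not dominated.

S4, S6, S7, S8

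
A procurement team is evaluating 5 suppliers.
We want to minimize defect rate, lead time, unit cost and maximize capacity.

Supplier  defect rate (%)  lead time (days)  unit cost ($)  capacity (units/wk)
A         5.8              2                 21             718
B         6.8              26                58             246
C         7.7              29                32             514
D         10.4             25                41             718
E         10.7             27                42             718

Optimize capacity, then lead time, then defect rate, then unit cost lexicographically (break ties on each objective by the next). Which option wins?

A

First maximize capacity: best is 718, kept {A, D, E}.
Then minimize lead time: best is 2, kept {A}.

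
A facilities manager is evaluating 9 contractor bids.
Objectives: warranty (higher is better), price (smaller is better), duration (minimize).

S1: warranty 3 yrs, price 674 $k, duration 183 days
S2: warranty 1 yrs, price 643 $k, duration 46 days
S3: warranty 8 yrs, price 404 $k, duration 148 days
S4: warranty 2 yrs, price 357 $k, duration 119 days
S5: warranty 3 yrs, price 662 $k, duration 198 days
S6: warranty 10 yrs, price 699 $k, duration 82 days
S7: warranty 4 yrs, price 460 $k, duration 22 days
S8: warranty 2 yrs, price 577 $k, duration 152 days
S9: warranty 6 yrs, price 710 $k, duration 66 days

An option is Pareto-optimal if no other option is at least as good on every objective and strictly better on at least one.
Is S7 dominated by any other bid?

S1: worse on warranty (3 vs 4).
S2: worse on warranty (1 vs 4).
S3: worse on duration (148 vs 22).
S4: worse on warranty (2 vs 4).
S5: worse on warranty (3 vs 4).
S6: worse on price (699 vs 460).
S8: worse on warranty (2 vs 4).
S9: worse on price (710 vs 460).
No option is at least as good as S7 on every objective and strictly better on one.

No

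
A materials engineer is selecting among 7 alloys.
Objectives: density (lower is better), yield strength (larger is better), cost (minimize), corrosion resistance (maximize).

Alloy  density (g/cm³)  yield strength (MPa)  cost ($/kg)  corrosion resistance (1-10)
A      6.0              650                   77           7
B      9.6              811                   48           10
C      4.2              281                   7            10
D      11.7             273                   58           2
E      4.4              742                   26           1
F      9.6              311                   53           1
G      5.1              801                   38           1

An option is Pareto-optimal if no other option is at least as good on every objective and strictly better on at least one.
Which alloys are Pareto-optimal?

A, B, C, E, G

A: not dominated.
B: not dominated (best yield strength).
C: not dominated (best density).
D: dominated by B (density 9.6≤11.7, yield strength 811≥273, cost 48≤58, corrosion resistance 10≥2).
E: not dominated.
F: dominated by B (density 9.6≤9.6, yield strength 811≥311, cost 48≤53, corrosion resistance 10≥1).
G: not dominated.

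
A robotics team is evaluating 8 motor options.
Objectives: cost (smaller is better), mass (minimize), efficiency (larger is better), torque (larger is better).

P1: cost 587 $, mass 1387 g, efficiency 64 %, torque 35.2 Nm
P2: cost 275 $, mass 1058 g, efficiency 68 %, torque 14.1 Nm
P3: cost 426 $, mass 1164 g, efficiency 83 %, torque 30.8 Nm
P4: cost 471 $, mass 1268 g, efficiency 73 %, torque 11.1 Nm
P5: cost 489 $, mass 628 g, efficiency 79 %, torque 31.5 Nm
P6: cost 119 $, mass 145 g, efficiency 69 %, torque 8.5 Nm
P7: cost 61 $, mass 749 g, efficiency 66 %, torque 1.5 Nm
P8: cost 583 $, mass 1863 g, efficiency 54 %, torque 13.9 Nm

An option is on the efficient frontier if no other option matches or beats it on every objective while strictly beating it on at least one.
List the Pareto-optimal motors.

P1: not dominated (best torque).
P2: not dominated.
P3: not dominated (best efficiency).
P4: dominated by P3 (cost 426≤471, mass 1164≤1268, efficiency 83≥73, torque 30.8≥11.1).
P5: not dominated.
P6: not dominated (best mass).
P7: not dominated (best cost).
P8: dominated by P2 (cost 275≤583, mass 1058≤1863, efficiency 68≥54, torque 14.1≥13.9).

P1, P2, P3, P5, P6, P7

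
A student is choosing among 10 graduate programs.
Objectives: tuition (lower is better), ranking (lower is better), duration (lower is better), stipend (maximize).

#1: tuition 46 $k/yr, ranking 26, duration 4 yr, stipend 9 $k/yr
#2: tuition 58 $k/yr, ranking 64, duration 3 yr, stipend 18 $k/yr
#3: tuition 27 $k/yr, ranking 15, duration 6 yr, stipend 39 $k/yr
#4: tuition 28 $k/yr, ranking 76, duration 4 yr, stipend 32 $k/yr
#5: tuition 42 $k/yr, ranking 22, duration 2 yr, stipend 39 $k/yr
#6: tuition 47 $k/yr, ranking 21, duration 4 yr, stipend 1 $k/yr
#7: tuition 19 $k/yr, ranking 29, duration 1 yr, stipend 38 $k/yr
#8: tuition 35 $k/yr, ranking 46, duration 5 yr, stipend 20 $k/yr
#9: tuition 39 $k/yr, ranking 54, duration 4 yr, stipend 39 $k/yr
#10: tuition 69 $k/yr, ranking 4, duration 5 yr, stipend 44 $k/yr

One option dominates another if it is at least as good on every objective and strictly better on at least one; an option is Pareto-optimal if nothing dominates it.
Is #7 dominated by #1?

#1 vs #7: #1 is worse on tuition (46 vs 19), so it does not dominate #7.

No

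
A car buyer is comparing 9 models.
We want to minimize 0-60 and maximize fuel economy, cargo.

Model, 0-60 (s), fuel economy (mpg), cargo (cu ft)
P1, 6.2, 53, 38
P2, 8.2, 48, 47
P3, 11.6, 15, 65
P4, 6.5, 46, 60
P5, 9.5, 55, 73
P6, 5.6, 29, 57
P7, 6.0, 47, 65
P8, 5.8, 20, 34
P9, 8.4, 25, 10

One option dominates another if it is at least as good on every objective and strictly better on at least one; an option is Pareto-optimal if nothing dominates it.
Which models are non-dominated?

P1, P2, P5, P6, P7

P1: not dominated.
P2: not dominated.
P3: dominated by P5 (0-60 9.5≤11.6, fuel economy 55≥15, cargo 73≥65).
P4: dominated by P7 (0-60 6.0≤6.5, fuel economy 47≥46, cargo 65≥60).
P5: not dominated (best fuel economy).
P6: not dominated (best 0-60).
P7: not dominated.
P8: dominated by P6 (0-60 5.6≤5.8, fuel economy 29≥20, cargo 57≥34).
P9: dominated by P1 (0-60 6.2≤8.4, fuel economy 53≥25, cargo 38≥10).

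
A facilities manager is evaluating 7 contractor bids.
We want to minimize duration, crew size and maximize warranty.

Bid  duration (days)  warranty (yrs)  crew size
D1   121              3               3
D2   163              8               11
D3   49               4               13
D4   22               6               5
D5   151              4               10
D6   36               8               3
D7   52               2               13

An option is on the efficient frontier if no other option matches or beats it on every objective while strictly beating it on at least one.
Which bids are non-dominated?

D4, D6

D1: dominated by D6 (duration 36≤121, warranty 8≥3, crew size 3≤3).
D2: dominated by D6 (duration 36≤163, warranty 8≥8, crew size 3≤11).
D3: dominated by D4 (duration 22≤49, warranty 6≥4, crew size 5≤13).
D4: not dominated (best duration).
D5: dominated by D4 (duration 22≤151, warranty 6≥4, crew size 5≤10).
D6: not dominated.
D7: dominated by D3 (duration 49≤52, warranty 4≥2, crew size 13≤13).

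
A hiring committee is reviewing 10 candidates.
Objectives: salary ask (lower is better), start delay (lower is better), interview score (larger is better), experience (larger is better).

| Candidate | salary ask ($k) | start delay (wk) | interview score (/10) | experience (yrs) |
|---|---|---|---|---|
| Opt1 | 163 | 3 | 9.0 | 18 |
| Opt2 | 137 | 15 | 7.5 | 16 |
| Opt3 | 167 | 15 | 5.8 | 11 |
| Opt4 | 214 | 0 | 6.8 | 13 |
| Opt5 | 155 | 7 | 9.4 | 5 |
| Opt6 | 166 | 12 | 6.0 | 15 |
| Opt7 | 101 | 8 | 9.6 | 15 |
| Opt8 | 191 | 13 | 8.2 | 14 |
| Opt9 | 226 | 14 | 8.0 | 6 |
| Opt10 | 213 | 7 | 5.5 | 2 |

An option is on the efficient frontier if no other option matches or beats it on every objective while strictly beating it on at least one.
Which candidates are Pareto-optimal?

Opt1: not dominated (best experience).
Opt2: not dominated.
Opt3: dominated by Opt1 (salary ask 163≤167, start delay 3≤15, interview score 9.0≥5.8, experience 18≥11).
Opt4: not dominated (best start delay).
Opt5: not dominated.
Opt6: dominated by Opt1 (salary ask 163≤166, start delay 3≤12, interview score 9.0≥6.0, experience 18≥15).
Opt7: not dominated (best salary ask).
Opt8: dominated by Opt1 (salary ask 163≤191, start delay 3≤13, interview score 9.0≥8.2, experience 18≥14).
Opt9: dominated by Opt1 (salary ask 163≤226, start delay 3≤14, interview score 9.0≥8.0, experience 18≥6).
Opt10: dominated by Opt1 (salary ask 163≤213, start delay 3≤7, interview score 9.0≥5.5, experience 18≥2).

Opt1, Opt2, Opt4, Opt5, Opt7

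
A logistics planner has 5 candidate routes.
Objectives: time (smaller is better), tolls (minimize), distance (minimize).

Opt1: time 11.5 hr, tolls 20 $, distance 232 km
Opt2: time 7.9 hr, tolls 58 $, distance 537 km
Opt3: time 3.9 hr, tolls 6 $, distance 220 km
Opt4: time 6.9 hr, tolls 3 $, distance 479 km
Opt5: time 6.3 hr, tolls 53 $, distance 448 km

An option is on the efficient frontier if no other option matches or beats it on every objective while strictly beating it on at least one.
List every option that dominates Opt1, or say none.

Opt3

Opt3: time 3.9≤11.5, tolls 6≤20, distance 220≤232 — dominates Opt1.
Others (Opt2, Opt4, Opt5) are each worse than Opt1 on at least one objective.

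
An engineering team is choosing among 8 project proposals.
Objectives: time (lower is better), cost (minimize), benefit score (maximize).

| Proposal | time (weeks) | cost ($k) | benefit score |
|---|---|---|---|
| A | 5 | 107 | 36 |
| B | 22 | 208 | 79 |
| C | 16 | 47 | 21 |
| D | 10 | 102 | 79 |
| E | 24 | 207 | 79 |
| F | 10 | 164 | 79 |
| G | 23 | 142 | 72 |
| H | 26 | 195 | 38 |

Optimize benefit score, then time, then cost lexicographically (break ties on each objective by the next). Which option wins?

D

First maximize benefit score: best is 79, kept {B, D, E, F}.
Then minimize time: best is 10, kept {D, F}.
Then minimize cost: best is 102, kept {D}.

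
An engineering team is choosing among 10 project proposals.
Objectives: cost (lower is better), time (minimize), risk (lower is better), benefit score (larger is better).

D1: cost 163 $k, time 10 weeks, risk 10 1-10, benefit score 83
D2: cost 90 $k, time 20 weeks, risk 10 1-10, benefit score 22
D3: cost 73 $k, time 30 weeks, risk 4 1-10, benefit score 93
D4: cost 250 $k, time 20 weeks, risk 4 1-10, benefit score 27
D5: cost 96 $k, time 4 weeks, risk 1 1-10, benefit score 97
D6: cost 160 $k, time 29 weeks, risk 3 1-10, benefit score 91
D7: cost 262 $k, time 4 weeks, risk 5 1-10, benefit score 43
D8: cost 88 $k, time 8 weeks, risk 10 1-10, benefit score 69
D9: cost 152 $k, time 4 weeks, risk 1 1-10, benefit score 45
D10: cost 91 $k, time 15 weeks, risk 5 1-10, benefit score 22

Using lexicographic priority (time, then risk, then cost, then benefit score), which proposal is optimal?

First minimize time: best is 4, kept {D5, D7, D9}.
Then minimize risk: best is 1, kept {D5, D9}.
Then minimize cost: best is 96, kept {D5}.

D5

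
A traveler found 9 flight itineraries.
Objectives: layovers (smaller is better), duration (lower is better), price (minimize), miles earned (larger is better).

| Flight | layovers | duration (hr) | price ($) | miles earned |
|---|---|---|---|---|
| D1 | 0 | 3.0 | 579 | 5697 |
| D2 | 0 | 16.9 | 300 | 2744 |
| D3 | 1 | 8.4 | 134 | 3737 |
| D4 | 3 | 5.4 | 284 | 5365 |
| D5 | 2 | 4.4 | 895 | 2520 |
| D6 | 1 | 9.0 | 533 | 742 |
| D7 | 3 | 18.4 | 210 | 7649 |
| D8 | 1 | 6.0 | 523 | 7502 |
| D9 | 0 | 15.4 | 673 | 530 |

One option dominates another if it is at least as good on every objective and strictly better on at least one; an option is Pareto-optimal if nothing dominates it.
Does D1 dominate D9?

D1 vs D9: layovers 0≤0, duration 3.0≤15.4, price 579≤673, miles earned 5697≥530 — D1 is at least as good on every objective with at least one strict improvement.

Yes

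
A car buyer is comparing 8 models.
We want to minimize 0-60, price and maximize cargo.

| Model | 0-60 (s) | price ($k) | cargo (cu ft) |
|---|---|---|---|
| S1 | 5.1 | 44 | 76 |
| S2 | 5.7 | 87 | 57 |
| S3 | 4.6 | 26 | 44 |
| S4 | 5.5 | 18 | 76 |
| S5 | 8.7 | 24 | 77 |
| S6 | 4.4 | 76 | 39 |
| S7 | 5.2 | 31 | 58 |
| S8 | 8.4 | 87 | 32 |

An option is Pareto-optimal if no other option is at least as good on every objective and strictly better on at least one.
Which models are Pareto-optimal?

S1, S3, S4, S5, S6, S7

S1: not dominated.
S2: dominated by S1 (0-60 5.1≤5.7, price 44≤87, cargo 76≥57).
S3: not dominated.
S4: not dominated (best price).
S5: not dominated (best cargo).
S6: not dominated (best 0-60).
S7: not dominated.
S8: dominated by S1 (0-60 5.1≤8.4, price 44≤87, cargo 76≥32).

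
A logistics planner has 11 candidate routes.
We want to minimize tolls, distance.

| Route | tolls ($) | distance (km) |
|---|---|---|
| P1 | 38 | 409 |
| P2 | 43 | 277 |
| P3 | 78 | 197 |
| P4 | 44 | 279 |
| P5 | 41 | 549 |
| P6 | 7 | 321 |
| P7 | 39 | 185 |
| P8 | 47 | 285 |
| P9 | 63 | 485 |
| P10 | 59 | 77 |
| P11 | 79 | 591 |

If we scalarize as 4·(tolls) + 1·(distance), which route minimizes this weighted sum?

P1: 4·38 + 1·409 = 561
P2: 4·43 + 1·277 = 449
P3: 4·78 + 1·197 = 509
P4: 4·44 + 1·279 = 455
P5: 4·41 + 1·549 = 713
P6: 4·7 + 1·321 = 349
P7: 4·39 + 1·185 = 341
P8: 4·47 + 1·285 = 473
P9: 4·63 + 1·485 = 737
P10: 4·59 + 1·77 = 313
P11: 4·79 + 1·591 = 907
Lowest: P10 at 313.

P10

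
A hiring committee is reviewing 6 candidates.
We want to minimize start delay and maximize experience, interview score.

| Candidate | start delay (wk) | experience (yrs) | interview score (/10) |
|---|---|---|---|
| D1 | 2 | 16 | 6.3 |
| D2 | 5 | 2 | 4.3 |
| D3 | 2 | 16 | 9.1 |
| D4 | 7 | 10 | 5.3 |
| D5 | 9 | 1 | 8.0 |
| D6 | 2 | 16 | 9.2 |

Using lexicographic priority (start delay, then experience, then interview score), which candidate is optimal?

First minimize start delay: best is 2, kept {D1, D3, D6}.
Then maximize experience: best is 16, kept {D1, D3, D6}.
Then maximize interview score: best is 9.2, kept {D6}.

D6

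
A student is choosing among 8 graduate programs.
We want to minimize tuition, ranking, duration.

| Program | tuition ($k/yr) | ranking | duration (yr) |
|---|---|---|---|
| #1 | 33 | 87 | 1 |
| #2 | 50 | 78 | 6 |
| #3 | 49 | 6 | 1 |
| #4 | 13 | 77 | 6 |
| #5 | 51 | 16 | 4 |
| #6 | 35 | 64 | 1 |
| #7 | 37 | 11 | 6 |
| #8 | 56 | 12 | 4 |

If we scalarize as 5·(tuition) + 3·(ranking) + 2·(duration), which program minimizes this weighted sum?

#7

#1: 5·33 + 3·87 + 2·1 = 428
#2: 5·50 + 3·78 + 2·6 = 496
#3: 5·49 + 3·6 + 2·1 = 265
#4: 5·13 + 3·77 + 2·6 = 308
#5: 5·51 + 3·16 + 2·4 = 311
#6: 5·35 + 3·64 + 2·1 = 369
#7: 5·37 + 3·11 + 2·6 = 230
#8: 5·56 + 3·12 + 2·4 = 324
Lowest: #7 at 230.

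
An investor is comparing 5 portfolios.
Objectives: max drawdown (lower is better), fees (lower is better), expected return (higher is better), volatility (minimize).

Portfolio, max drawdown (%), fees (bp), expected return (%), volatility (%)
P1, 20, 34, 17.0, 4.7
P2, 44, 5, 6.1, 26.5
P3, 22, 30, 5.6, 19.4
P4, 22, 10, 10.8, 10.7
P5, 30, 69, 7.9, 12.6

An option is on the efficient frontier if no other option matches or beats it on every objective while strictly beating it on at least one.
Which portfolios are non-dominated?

P1, P2, P4

P1: not dominated (best max drawdown).
P2: not dominated (best fees).
P3: dominated by P4 (max drawdown 22≤22, fees 10≤30, expected return 10.8≥5.6, volatility 10.7≤19.4).
P4: not dominated.
P5: dominated by P1 (max drawdown 20≤30, fees 34≤69, expected return 17.0≥7.9, volatility 4.7≤12.6).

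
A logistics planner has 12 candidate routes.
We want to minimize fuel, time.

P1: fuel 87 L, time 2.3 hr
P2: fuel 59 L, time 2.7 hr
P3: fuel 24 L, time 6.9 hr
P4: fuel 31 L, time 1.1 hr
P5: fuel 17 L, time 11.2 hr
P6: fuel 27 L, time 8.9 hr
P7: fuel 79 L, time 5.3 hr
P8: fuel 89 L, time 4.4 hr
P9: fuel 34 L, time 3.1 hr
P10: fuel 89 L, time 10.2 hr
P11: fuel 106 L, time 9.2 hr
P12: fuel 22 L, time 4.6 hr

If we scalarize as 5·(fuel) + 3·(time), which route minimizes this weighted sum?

P1: 5·87 + 3·2.3 = 441.9
P2: 5·59 + 3·2.7 = 303.1
P3: 5·24 + 3·6.9 = 140.7
P4: 5·31 + 3·1.1 = 158.3
P5: 5·17 + 3·11.2 = 118.6
P6: 5·27 + 3·8.9 = 161.7
P7: 5·79 + 3·5.3 = 410.9
P8: 5·89 + 3·4.4 = 458.2
P9: 5·34 + 3·3.1 = 179.3
P10: 5·89 + 3·10.2 = 475.6
P11: 5·106 + 3·9.2 = 557.6
P12: 5·22 + 3·4.6 = 123.8
Lowest: P5 at 118.6.

P5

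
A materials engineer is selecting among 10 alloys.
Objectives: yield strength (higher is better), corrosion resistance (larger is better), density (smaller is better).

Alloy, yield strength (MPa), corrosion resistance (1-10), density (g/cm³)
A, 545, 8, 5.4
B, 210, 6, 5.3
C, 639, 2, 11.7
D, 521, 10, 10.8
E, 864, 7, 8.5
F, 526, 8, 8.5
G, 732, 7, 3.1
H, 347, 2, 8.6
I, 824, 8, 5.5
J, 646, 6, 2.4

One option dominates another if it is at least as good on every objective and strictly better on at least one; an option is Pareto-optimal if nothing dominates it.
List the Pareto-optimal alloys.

A: not dominated.
B: dominated by G (yield strength 732≥210, corrosion resistance 7≥6, density 3.1≤5.3).
C: dominated by E (yield strength 864≥639, corrosion resistance 7≥2, density 8.5≤11.7).
D: not dominated (best corrosion resistance).
E: not dominated (best yield strength).
F: dominated by A (yield strength 545≥526, corrosion resistance 8≥8, density 5.4≤8.5).
G: not dominated.
H: dominated by A (yield strength 545≥347, corrosion resistance 8≥2, density 5.4≤8.6).
I: not dominated.
J: not dominated (best density).

A, D, E, G, I, J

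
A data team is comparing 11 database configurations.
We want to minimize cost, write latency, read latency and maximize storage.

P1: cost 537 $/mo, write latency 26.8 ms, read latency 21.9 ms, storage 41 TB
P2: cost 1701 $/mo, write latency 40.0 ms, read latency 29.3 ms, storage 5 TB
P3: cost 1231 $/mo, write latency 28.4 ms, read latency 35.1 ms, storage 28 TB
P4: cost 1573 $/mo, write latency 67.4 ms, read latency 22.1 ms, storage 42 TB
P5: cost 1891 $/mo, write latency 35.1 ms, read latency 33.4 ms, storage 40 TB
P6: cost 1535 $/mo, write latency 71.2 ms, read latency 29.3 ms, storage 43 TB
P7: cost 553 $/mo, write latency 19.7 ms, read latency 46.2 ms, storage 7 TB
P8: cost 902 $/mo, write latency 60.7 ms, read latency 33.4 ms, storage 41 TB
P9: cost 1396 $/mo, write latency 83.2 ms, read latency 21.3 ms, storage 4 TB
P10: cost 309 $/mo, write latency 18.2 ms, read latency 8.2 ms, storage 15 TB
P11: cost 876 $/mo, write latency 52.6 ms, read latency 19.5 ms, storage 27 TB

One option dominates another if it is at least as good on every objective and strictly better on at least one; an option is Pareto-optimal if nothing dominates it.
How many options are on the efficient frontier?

5

P1: not dominated.
P2: dominated by P1 (cost 537≤1701, write latency 26.8≤40.0, read latency 21.9≤29.3, storage 41≥5).
P3: dominated by P1 (cost 537≤1231, write latency 26.8≤28.4, read latency 21.9≤35.1, storage 41≥28).
P4: not dominated.
P5: dominated by P1 (cost 537≤1891, write latency 26.8≤35.1, read latency 21.9≤33.4, storage 41≥40).
P6: not dominated (best storage).
P7: dominated by P10 (cost 309≤553, write latency 18.2≤19.7, read latency 8.2≤46.2, storage 15≥7).
P8: dominated by P1 (cost 537≤902, write latency 26.8≤60.7, read latency 21.9≤33.4, storage 41≥41).
P9: dominated by P10 (cost 309≤1396, write latency 18.2≤83.2, read latency 8.2≤21.3, storage 15≥4).
P10: not dominated (best cost).
P11: not dominated.
Pareto-optimal: P1, P4, P6, P10, P11 → 5.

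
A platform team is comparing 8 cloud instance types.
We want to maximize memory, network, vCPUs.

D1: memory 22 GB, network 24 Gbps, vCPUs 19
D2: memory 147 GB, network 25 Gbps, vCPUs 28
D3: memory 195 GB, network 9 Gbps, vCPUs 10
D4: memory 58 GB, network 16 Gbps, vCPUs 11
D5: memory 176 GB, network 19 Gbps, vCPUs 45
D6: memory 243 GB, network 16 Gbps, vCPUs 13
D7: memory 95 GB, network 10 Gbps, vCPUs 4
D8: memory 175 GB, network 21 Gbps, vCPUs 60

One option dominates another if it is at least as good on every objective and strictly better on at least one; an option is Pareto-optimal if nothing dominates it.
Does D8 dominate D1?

No

D8 vs D1: D8 is worse on network (21 vs 24), so it does not dominate D1.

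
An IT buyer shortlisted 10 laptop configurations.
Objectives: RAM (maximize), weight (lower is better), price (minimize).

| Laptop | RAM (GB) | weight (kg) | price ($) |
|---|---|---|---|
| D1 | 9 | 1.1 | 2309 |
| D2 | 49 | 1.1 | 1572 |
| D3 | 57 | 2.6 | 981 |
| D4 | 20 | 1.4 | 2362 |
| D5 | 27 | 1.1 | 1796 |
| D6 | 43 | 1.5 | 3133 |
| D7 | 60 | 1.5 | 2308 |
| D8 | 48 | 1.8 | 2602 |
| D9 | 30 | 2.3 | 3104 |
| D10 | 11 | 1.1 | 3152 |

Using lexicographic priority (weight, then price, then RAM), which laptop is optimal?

First minimize weight: best is 1.1, kept {D1, D2, D5, D10}.
Then minimize price: best is 1572, kept {D2}.

D2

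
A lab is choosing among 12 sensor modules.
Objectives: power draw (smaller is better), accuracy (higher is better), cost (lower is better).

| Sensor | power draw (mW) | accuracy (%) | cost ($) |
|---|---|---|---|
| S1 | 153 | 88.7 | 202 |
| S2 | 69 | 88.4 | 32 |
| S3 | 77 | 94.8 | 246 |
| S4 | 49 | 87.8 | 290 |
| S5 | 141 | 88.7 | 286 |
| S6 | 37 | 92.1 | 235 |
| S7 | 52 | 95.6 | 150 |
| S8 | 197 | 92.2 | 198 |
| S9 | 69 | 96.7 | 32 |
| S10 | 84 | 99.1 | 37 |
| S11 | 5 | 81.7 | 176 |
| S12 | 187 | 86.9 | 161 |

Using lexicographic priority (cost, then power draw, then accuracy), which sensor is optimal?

S9

First minimize cost: best is 32, kept {S2, S9}.
Then minimize power draw: best is 69, kept {S2, S9}.
Then maximize accuracy: best is 96.7, kept {S9}.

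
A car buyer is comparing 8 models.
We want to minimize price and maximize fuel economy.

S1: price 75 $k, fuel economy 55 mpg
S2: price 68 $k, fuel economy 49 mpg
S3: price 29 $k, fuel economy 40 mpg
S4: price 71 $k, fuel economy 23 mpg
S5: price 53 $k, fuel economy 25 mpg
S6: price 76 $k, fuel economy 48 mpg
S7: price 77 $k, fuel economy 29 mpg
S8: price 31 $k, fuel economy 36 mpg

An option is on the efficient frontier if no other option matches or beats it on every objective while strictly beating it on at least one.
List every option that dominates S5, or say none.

S3: price 29≤53, fuel economy 40≥25 — dominates S5.
S8: price 31≤53, fuel economy 36≥25 — dominates S5.
Others (S1, S2, S4, S6, S7) are each worse than S5 on at least one objective.

S3, S8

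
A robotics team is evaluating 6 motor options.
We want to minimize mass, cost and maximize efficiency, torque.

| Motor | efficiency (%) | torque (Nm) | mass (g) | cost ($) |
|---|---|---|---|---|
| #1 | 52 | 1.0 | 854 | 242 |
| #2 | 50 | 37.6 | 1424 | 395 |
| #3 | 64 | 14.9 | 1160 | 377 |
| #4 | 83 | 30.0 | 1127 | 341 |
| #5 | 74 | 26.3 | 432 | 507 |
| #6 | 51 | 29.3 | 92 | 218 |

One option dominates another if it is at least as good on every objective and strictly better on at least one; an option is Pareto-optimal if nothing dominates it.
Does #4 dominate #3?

#4 vs #3: efficiency 83≥64, torque 30.0≥14.9, mass 1127≤1160, cost 341≤377 — #4 is at least as good on every objective with at least one strict improvement.

Yes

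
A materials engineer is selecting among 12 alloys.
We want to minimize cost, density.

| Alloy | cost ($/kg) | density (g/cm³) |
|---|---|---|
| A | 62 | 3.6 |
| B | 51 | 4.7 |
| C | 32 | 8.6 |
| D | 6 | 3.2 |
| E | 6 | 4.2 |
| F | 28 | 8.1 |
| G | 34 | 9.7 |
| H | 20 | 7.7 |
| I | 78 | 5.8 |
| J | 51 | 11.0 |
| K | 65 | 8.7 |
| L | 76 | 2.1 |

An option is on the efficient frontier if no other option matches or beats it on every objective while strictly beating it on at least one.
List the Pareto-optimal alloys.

A: dominated by D (cost 6≤62, density 3.2≤3.6).
B: dominated by D (cost 6≤51, density 3.2≤4.7).
C: dominated by D (cost 6≤32, density 3.2≤8.6).
D: not dominated.
E: dominated by D (cost 6≤6, density 3.2≤4.2).
F: dominated by D (cost 6≤28, density 3.2≤8.1).
G: dominated by C (cost 32≤34, density 8.6≤9.7).
H: dominated by D (cost 6≤20, density 3.2≤7.7).
I: dominated by A (cost 62≤78, density 3.6≤5.8).
J: dominated by B (cost 51≤51, density 4.7≤11.0).
K: dominated by A (cost 62≤65, density 3.6≤8.7).
L: not dominated (best density).

D, L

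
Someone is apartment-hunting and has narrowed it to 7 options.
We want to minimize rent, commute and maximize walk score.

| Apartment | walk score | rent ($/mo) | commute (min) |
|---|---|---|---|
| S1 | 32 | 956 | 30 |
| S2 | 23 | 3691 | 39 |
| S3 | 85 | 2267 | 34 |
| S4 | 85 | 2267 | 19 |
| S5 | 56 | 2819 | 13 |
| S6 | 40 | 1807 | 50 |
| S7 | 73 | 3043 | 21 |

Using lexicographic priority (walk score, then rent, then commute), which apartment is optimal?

First maximize walk score: best is 85, kept {S3, S4}.
Then minimize rent: best is 2267, kept {S3, S4}.
Then minimize commute: best is 19, kept {S4}.

S4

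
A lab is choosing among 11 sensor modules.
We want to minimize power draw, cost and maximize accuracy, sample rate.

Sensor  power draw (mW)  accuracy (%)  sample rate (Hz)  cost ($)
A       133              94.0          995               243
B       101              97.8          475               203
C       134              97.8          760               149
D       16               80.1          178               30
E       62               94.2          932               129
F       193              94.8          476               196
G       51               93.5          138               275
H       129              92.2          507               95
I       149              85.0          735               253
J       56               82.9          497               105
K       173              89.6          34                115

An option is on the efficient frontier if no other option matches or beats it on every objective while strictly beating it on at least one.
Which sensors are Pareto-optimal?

A: not dominated (best sample rate).
B: not dominated.
C: not dominated.
D: not dominated (best power draw).
E: not dominated.
F: dominated by C (power draw 134≤193, accuracy 97.8≥94.8, sample rate 760≥476, cost 149≤196).
G: not dominated.
H: not dominated.
I: dominated by A (power draw 133≤149, accuracy 94.0≥85.0, sample rate 995≥735, cost 243≤253).
J: not dominated.
K: dominated by H (power draw 129≤173, accuracy 92.2≥89.6, sample rate 507≥34, cost 95≤115).

A, B, C, D, E, G, H, J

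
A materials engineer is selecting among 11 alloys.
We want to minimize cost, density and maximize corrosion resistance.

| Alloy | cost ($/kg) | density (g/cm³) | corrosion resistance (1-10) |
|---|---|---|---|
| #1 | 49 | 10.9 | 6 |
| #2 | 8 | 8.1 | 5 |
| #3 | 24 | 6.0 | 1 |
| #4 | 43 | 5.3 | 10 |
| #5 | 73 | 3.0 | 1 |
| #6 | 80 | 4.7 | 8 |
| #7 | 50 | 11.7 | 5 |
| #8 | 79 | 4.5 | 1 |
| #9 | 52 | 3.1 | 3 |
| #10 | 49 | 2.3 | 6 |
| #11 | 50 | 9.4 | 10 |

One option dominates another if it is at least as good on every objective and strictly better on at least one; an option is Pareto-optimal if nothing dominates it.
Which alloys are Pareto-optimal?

#1: dominated by #4 (cost 43≤49, density 5.3≤10.9, corrosion resistance 10≥6).
#2: not dominated (best cost).
#3: not dominated.
#4: not dominated.
#5: dominated by #10 (cost 49≤73, density 2.3≤3.0, corrosion resistance 6≥1).
#6: not dominated.
#7: dominated by #1 (cost 49≤50, density 10.9≤11.7, corrosion resistance 6≥5).
#8: dominated by #5 (cost 73≤79, density 3.0≤4.5, corrosion resistance 1≥1).
#9: dominated by #10 (cost 49≤52, density 2.3≤3.1, corrosion resistance 6≥3).
#10: not dominated (best density).
#11: dominated by #4 (cost 43≤50, density 5.3≤9.4, corrosion resistance 10≥10).

#2, #3, #4, #6, #10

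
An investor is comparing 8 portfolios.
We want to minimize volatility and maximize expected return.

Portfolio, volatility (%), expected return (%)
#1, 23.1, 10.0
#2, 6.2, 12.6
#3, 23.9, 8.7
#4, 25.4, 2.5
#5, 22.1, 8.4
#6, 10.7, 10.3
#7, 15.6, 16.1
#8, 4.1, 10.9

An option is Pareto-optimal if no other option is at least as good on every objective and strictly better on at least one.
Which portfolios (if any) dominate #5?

#2, #6, #7, #8

#2: volatility 6.2≤22.1, expected return 12.6≥8.4 — dominates #5.
#6: volatility 10.7≤22.1, expected return 10.3≥8.4 — dominates #5.
#7: volatility 15.6≤22.1, expected return 16.1≥8.4 — dominates #5.
#8: volatility 4.1≤22.1, expected return 10.9≥8.4 — dominates #5.
Others (#1, #3, #4) are each worse than #5 on at least one objective.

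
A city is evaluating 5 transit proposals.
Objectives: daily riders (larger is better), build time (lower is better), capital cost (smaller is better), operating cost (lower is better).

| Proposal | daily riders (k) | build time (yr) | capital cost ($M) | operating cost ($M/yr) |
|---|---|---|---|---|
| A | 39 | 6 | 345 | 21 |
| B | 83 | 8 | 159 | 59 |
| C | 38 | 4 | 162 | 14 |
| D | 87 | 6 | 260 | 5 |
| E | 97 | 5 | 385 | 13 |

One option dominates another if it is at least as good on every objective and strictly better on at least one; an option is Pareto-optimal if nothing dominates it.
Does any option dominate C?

No

A: worse on build time (6 vs 4).
B: worse on build time (8 vs 4).
D: worse on build time (6 vs 4).
E: worse on build time (5 vs 4).
No option is at least as good as C on every objective and strictly better on one.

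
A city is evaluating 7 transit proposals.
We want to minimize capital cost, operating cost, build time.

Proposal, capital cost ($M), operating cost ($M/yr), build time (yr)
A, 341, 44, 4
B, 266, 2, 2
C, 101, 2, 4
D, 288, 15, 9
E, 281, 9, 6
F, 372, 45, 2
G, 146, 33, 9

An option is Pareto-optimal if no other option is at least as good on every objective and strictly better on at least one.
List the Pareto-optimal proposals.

A: dominated by B (capital cost 266≤341, operating cost 2≤44, build time 2≤4).
B: not dominated.
C: not dominated (best capital cost).
D: dominated by B (capital cost 266≤288, operating cost 2≤15, build time 2≤9).
E: dominated by B (capital cost 266≤281, operating cost 2≤9, build time 2≤6).
F: dominated by B (capital cost 266≤372, operating cost 2≤45, build time 2≤2).
G: dominated by C (capital cost 101≤146, operating cost 2≤33, build time 4≤9).

B, C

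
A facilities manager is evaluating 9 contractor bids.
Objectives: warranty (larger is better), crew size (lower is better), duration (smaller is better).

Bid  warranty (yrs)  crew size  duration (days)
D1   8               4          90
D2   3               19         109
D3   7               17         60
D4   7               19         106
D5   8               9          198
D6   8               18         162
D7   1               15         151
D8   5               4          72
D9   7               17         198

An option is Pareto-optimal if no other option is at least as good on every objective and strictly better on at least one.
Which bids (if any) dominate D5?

D1: warranty 8≥8, crew size 4≤9, duration 90≤198 — dominates D5.
Others (D2, D3, D4, D6, D7, D8, D9) are each worse than D5 on at least one objective.

D1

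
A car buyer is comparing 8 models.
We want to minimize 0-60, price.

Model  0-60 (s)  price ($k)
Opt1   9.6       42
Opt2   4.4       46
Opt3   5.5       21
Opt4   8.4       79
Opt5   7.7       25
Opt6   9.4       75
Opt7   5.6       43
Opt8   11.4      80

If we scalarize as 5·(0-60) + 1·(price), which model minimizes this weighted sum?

Opt3

Opt1: 5·9.6 + 1·42 = 90.0
Opt2: 5·4.4 + 1·46 = 68.0
Opt3: 5·5.5 + 1·21 = 48.5
Opt4: 5·8.4 + 1·79 = 121.0
Opt5: 5·7.7 + 1·25 = 63.5
Opt6: 5·9.4 + 1·75 = 122.0
Opt7: 5·5.6 + 1·43 = 71.0
Opt8: 5·11.4 + 1·80 = 137.0
Lowest: Opt3 at 48.5.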